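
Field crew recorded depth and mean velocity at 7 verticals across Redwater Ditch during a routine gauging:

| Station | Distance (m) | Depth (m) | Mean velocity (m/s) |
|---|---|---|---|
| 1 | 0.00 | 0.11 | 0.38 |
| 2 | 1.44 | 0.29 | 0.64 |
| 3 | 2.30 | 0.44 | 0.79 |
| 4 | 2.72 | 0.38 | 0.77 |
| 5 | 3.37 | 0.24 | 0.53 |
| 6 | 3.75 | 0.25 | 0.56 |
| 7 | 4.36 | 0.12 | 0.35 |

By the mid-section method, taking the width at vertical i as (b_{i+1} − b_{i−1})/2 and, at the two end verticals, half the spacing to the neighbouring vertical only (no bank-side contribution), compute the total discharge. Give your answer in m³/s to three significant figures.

0.770 m³/s

w_1 = (1.44 − 0.00)/2 = 0.72 m; q_1 = 0.38 × 0.11 × 0.72 = 0.03010 m³/s
w_2 = (2.30 − 0.00)/2 = 1.15 m; q_2 = 0.64 × 0.29 × 1.15 = 0.2134 m³/s
w_3 = (2.72 − 1.44)/2 = 0.64 m; q_3 = 0.79 × 0.44 × 0.64 = 0.2225 m³/s
w_4 = (3.37 − 2.30)/2 = 0.535 m; q_4 = 0.77 × 0.38 × 0.535 = 0.1565 m³/s
w_5 = (3.75 − 2.72)/2 = 0.515 m; q_5 = 0.53 × 0.24 × 0.515 = 0.06551 m³/s
w_6 = (4.36 − 3.37)/2 = 0.495 m; q_6 = 0.56 × 0.25 × 0.495 = 0.06930 m³/s
w_7 = (4.36 − 3.75)/2 = 0.305 m; q_7 = 0.35 × 0.12 × 0.305 = 0.01281 m³/s
Q = Σ qᵢ = 0.7702 m³/s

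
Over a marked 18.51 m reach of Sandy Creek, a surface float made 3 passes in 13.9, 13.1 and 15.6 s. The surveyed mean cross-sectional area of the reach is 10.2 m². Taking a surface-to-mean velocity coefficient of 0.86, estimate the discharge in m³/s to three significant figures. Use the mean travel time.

11.4 m³/s

t̄ = (13.9 + 13.1 + 15.6) / 3 = 14.2 s
v_surface = L / t̄ = 18.51 / 14.2 = 1.304 m/s
v_mean = 0.86 × 1.304 = 1.121 m/s
Q = A × v_mean = 10.2 × 1.121 = 11.43 m³/s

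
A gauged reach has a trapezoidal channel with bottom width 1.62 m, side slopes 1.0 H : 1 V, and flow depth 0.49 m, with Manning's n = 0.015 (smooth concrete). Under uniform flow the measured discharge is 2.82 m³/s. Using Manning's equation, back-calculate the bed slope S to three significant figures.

0.00695

A = (b + z·y)·y = (1.62 + 1.0×0.49)×0.49 = 1.034 m²
P = b + 2y√(1+z²) = 1.62 + 2×0.49×√(1+1.0²) = 3.006 m
R = A/P = 1.034/3.006 = 0.3440 m
S = (Q·n / (1·A·R^(2/3)))² = (2.82×0.015 / (1×1.034×0.4909))² = 0.006946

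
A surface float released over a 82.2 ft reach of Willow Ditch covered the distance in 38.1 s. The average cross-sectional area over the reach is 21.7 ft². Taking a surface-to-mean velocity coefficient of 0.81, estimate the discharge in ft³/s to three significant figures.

v_surface = L / t̄ = 82.2 / 38.1 = 2.157 ft/s
v_mean = 0.81 × 2.157 = 1.748 ft/s
Q = A × v_mean = 21.7 × 1.748 = 37.92 ft³/s

37.9 ft³/s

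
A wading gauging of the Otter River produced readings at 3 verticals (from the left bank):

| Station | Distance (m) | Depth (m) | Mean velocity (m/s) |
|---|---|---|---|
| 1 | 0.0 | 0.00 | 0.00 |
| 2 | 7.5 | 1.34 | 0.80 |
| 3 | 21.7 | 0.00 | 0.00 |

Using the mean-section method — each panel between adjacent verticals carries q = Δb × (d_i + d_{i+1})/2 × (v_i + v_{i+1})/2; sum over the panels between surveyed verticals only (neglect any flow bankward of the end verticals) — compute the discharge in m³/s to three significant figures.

Panel 1-2: Δb = 7.5 m, d̄ = (0.00+1.34)/2 = 0.67, v̄ = (0.00+0.80)/2 = 0.4 → q = 7.5×0.67×0.4 = 2.010 m³/s
Panel 2-3: Δb = 14.2 m, d̄ = (1.34+0.00)/2 = 0.67, v̄ = (0.80+0.00)/2 = 0.4 → q = 14.2×0.67×0.4 = 3.806 m³/s
Q = Σ q = 5.816 m³/s

5.82 m³/s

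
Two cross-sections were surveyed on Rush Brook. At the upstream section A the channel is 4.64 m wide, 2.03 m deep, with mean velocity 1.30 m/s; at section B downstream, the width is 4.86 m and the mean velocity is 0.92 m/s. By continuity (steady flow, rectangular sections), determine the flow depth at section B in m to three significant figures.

2.74 m

Q = A₁V₁ = (4.64×2.03) × 1.30 = 12.24 m³/s
d₂ = Q/(b₂ V₂) = 12.24/(4.86×0.92) = 2.739 m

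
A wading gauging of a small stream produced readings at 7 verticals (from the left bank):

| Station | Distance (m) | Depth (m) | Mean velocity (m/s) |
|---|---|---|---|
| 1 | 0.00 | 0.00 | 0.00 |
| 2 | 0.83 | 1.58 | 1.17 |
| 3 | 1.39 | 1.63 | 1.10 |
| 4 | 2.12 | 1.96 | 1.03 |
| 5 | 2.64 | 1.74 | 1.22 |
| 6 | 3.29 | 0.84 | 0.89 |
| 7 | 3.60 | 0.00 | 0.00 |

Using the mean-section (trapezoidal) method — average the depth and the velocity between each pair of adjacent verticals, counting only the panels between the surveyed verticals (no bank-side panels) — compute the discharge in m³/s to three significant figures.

Panel 1-2: Δb = 0.83 m, d̄ = (0.00+1.58)/2 = 0.79, v̄ = (0.00+1.17)/2 = 0.585 → q = 0.83×0.79×0.585 = 0.3836 m³/s
Panel 2-3: Δb = 0.56 m, d̄ = (1.58+1.63)/2 = 1.605, v̄ = (1.17+1.10)/2 = 1.135 → q = 0.56×1.605×1.135 = 1.020 m³/s
Panel 3-4: Δb = 0.73 m, d̄ = (1.63+1.96)/2 = 1.795, v̄ = (1.10+1.03)/2 = 1.065 → q = 0.73×1.795×1.065 = 1.396 m³/s
Panel 4-5: Δb = 0.52 m, d̄ = (1.96+1.74)/2 = 1.85, v̄ = (1.03+1.22)/2 = 1.125 → q = 0.52×1.85×1.125 = 1.082 m³/s
Panel 5-6: Δb = 0.65 m, d̄ = (1.74+0.84)/2 = 1.29, v̄ = (1.22+0.89)/2 = 1.055 → q = 0.65×1.29×1.055 = 0.8846 m³/s
Panel 6-7: Δb = 0.31 m, d̄ = (0.84+0.00)/2 = 0.42, v̄ = (0.89+0.00)/2 = 0.445 → q = 0.31×0.42×0.445 = 0.05794 m³/s
Q = Σ q = 4.824 m³/s

4.82 m³/s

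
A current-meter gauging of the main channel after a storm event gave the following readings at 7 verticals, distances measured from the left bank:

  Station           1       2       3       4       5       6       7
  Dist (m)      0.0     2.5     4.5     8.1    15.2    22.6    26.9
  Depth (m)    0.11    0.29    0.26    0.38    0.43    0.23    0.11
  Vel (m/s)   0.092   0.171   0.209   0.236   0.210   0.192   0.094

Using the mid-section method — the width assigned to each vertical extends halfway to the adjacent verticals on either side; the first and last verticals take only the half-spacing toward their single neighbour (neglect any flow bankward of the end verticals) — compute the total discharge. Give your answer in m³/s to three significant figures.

1.69 m³/s

w_1 = (2.5 − 0.0)/2 = 1.25 m; q_1 = 0.092 × 0.11 × 1.25 = 0.01265 m³/s
w_2 = (4.5 − 0.0)/2 = 2.25 m; q_2 = 0.171 × 0.29 × 2.25 = 0.1116 m³/s
w_3 = (8.1 − 2.5)/2 = 2.8 m; q_3 = 0.209 × 0.26 × 2.8 = 0.1522 m³/s
w_4 = (15.2 − 4.5)/2 = 5.35 m; q_4 = 0.236 × 0.38 × 5.35 = 0.4798 m³/s
w_5 = (22.6 − 8.1)/2 = 7.25 m; q_5 = 0.210 × 0.43 × 7.25 = 0.6547 m³/s
w_6 = (26.9 − 15.2)/2 = 5.85 m; q_6 = 0.192 × 0.23 × 5.85 = 0.2583 m³/s
w_7 = (26.9 − 22.6)/2 = 2.15 m; q_7 = 0.094 × 0.11 × 2.15 = 0.02223 m³/s
Q = Σ qᵢ = 1.691 m³/s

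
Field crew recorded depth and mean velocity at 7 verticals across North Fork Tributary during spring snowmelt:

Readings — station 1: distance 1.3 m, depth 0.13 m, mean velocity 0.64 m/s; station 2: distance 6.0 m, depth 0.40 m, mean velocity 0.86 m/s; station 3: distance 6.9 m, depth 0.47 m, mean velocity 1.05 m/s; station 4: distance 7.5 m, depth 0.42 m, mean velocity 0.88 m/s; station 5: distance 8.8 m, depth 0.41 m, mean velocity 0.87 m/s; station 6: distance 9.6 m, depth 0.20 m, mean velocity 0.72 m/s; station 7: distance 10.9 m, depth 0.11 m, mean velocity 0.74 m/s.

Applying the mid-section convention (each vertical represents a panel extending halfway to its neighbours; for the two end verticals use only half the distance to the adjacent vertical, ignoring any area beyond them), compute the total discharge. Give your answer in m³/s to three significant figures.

2.46 m³/s

w_1 = (6.0 − 1.3)/2 = 2.35 m; q_1 = 0.64 × 0.13 × 2.35 = 0.1955 m³/s
w_2 = (6.9 − 1.3)/2 = 2.8 m; q_2 = 0.86 × 0.40 × 2.8 = 0.9632 m³/s
w_3 = (7.5 − 6.0)/2 = 0.75 m; q_3 = 1.05 × 0.47 × 0.75 = 0.3701 m³/s
w_4 = (8.8 − 6.9)/2 = 0.95 m; q_4 = 0.88 × 0.42 × 0.95 = 0.3511 m³/s
w_5 = (9.6 − 7.5)/2 = 1.05 m; q_5 = 0.87 × 0.41 × 1.05 = 0.3745 m³/s
w_6 = (10.9 − 8.8)/2 = 1.05 m; q_6 = 0.72 × 0.20 × 1.05 = 0.1512 m³/s
w_7 = (10.9 − 9.6)/2 = 0.65 m; q_7 = 0.74 × 0.11 × 0.65 = 0.05291 m³/s
Q = Σ qᵢ = 2.459 m³/s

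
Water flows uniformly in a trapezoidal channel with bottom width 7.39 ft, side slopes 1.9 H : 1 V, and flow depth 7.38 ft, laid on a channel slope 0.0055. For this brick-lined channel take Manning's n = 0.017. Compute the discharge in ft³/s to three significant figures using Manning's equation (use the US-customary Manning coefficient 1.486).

A = (b + z·y)·y = (7.39 + 1.9×7.38)×7.38 = 158.0 ft²
P = b + 2y√(1+z²) = 7.39 + 2×7.38×√(1+1.9²) = 39.08 ft
R = A/P = 158.0/39.08 = 4.043 ft
Q = (1.486/n)·A·R^(2/3)·S^(1/2) = (1.486/0.017) × 158.0 × 4.043^(2/3) × 0.0055^(1/2) = 2600 ft³/s

2600 ft³/s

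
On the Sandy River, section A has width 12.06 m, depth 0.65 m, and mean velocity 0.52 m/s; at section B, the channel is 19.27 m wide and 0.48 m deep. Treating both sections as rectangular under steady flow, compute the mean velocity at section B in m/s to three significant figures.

Q = A₁V₁ = (12.06×0.65) × 0.52 = 4.076 m³/s
A₂ = 19.27 × 0.48 = 9.250 m²
V₂ = Q/A₂ = 4.076/9.250 = 0.4407 m/s

0.441 m/s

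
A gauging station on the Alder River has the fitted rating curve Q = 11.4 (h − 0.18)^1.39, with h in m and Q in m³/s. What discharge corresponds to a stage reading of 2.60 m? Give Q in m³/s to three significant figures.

Q = 11.4 × (2.60 − 0.18)^1.39 = 11.4 × 2.42^1.39 = 38.94 m³/s

38.9 m³/s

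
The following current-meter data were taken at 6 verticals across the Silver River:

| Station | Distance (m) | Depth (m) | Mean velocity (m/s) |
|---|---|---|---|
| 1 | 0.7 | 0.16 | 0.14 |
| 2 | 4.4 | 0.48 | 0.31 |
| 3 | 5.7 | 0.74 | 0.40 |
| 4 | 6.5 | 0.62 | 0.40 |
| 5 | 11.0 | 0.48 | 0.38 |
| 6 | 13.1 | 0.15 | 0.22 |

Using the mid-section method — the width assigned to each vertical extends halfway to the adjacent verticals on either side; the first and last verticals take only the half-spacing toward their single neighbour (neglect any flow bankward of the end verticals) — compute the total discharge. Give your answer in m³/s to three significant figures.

w_1 = (4.4 − 0.7)/2 = 1.85 m; q_1 = 0.14 × 0.16 × 1.85 = 0.04144 m³/s
w_2 = (5.7 − 0.7)/2 = 2.5 m; q_2 = 0.31 × 0.48 × 2.5 = 0.3720 m³/s
w_3 = (6.5 − 4.4)/2 = 1.05 m; q_3 = 0.40 × 0.74 × 1.05 = 0.3108 m³/s
w_4 = (11.0 − 5.7)/2 = 2.65 m; q_4 = 0.40 × 0.62 × 2.65 = 0.6572 m³/s
w_5 = (13.1 − 6.5)/2 = 3.3 m; q_5 = 0.38 × 0.48 × 3.3 = 0.6019 m³/s
w_6 = (13.1 − 11.0)/2 = 1.05 m; q_6 = 0.22 × 0.15 × 1.05 = 0.03465 m³/s
Q = Σ qᵢ = 2.018 m³/s

2.02 m³/s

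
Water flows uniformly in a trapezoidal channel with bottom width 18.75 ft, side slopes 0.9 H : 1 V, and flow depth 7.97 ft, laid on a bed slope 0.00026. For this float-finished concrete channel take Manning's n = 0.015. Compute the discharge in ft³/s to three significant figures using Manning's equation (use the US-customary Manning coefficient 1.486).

A = (b + z·y)·y = (18.75 + 0.9×7.97)×7.97 = 206.6 ft²
P = b + 2y√(1+z²) = 18.75 + 2×7.97×√(1+0.9²) = 40.20 ft
R = A/P = 206.6/40.20 = 5.140 ft
Q = (1.486/n)·A·R^(2/3)·S^(1/2) = (1.486/0.015) × 206.6 × 5.140^(2/3) × 0.00026^(1/2) = 983.0 ft³/s

983 ft³/s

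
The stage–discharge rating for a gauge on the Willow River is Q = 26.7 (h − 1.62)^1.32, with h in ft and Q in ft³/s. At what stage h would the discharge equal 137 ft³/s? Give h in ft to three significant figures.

h − h₀ = (Q/C)^(1/b) = (137/26.7)^(1/1.32) = 3.452 ft
h = 1.62 + 3.452 = 5.072 ft

5.07 ft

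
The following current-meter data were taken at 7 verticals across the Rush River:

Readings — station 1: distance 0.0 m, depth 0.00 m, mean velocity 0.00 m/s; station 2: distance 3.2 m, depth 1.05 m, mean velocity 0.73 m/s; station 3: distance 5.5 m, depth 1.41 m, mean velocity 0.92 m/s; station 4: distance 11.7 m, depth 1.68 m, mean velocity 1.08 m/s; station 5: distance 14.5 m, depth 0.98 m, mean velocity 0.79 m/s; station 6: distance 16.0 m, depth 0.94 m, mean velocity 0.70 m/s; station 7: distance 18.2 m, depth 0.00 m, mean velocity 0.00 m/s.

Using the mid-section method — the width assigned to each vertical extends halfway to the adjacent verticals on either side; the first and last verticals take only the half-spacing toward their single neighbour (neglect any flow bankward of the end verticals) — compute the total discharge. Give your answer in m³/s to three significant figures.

w_2 = (5.5 − 0.0)/2 = 2.75 m; q_2 = 0.73 × 1.05 × 2.75 = 2.108 m³/s
w_3 = (11.7 − 3.2)/2 = 4.25 m; q_3 = 0.92 × 1.41 × 4.25 = 5.513 m³/s
w_4 = (14.5 − 5.5)/2 = 4.5 m; q_4 = 1.08 × 1.68 × 4.5 = 8.165 m³/s
w_5 = (16.0 − 11.7)/2 = 2.15 m; q_5 = 0.79 × 0.98 × 2.15 = 1.665 m³/s
w_6 = (18.2 − 14.5)/2 = 1.85 m; q_6 = 0.70 × 0.94 × 1.85 = 1.217 m³/s
Stations 1, 7 contribute zero (depth or velocity is 0).
Q = Σ qᵢ = 18.67 m³/s

18.7 m³/s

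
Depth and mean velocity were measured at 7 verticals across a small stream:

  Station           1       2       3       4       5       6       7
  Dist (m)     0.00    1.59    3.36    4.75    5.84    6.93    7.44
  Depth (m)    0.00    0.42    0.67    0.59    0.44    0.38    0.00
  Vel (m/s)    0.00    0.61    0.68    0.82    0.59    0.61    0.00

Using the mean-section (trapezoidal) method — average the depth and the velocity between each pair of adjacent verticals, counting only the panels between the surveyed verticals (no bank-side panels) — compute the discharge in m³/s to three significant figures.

2.07 m³/s

Panel 1-2: Δb = 1.59 m, d̄ = (0.00+0.42)/2 = 0.21, v̄ = (0.00+0.61)/2 = 0.305 → q = 1.59×0.21×0.305 = 0.1018 m³/s
Panel 2-3: Δb = 1.77 m, d̄ = (0.42+0.67)/2 = 0.545, v̄ = (0.61+0.68)/2 = 0.645 → q = 1.77×0.545×0.645 = 0.6222 m³/s
Panel 3-4: Δb = 1.39 m, d̄ = (0.67+0.59)/2 = 0.63, v̄ = (0.68+0.82)/2 = 0.75 → q = 1.39×0.63×0.75 = 0.6568 m³/s
Panel 4-5: Δb = 1.09 m, d̄ = (0.59+0.44)/2 = 0.515, v̄ = (0.82+0.59)/2 = 0.705 → q = 1.09×0.515×0.705 = 0.3958 m³/s
Panel 5-6: Δb = 1.09 m, d̄ = (0.44+0.38)/2 = 0.41, v̄ = (0.59+0.61)/2 = 0.6 → q = 1.09×0.41×0.6 = 0.2681 m³/s
Panel 6-7: Δb = 0.51 m, d̄ = (0.38+0.00)/2 = 0.19, v̄ = (0.61+0.00)/2 = 0.305 → q = 0.51×0.19×0.305 = 0.02955 m³/s
Q = Σ q = 2.074 m³/s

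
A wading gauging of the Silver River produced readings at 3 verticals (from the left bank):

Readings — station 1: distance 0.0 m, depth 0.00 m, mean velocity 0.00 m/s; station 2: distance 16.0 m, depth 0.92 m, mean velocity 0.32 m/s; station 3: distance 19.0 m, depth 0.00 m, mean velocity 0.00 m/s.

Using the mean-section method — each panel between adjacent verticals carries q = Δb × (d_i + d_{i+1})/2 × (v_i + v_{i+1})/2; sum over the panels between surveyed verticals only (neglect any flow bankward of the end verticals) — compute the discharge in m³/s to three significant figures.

Panel 1-2: Δb = 16 m, d̄ = (0.00+0.92)/2 = 0.46, v̄ = (0.00+0.32)/2 = 0.16 → q = 16×0.46×0.16 = 1.178 m³/s
Panel 2-3: Δb = 3 m, d̄ = (0.92+0.00)/2 = 0.46, v̄ = (0.32+0.00)/2 = 0.16 → q = 3×0.46×0.16 = 0.2208 m³/s
Q = Σ q = 1.398 m³/s

1.40 m³/s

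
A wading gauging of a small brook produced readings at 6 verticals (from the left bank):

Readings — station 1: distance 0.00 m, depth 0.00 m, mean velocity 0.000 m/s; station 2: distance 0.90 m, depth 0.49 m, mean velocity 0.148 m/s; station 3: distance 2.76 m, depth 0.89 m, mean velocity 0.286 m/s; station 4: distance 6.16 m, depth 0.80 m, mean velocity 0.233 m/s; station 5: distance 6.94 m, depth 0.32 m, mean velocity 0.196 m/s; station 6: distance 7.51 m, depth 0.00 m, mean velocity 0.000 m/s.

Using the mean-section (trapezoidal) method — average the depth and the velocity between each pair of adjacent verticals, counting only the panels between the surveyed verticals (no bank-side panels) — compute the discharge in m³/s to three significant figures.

Panel 1-2: Δb = 0.9 m, d̄ = (0.00+0.49)/2 = 0.245, v̄ = (0.000+0.148)/2 = 0.074 → q = 0.9×0.245×0.074 = 0.01632 m³/s
Panel 2-3: Δb = 1.86 m, d̄ = (0.49+0.89)/2 = 0.69, v̄ = (0.148+0.286)/2 = 0.217 → q = 1.86×0.69×0.217 = 0.2785 m³/s
Panel 3-4: Δb = 3.4 m, d̄ = (0.89+0.80)/2 = 0.845, v̄ = (0.286+0.233)/2 = 0.2595 → q = 3.4×0.845×0.2595 = 0.7455 m³/s
Panel 4-5: Δb = 0.78 m, d̄ = (0.80+0.32)/2 = 0.56, v̄ = (0.233+0.196)/2 = 0.2145 → q = 0.78×0.56×0.2145 = 0.09369 m³/s
Panel 5-6: Δb = 0.57 m, d̄ = (0.32+0.00)/2 = 0.16, v̄ = (0.196+0.000)/2 = 0.098 → q = 0.57×0.16×0.098 = 0.008938 m³/s
Q = Σ q = 1.143 m³/s

1.14 m³/s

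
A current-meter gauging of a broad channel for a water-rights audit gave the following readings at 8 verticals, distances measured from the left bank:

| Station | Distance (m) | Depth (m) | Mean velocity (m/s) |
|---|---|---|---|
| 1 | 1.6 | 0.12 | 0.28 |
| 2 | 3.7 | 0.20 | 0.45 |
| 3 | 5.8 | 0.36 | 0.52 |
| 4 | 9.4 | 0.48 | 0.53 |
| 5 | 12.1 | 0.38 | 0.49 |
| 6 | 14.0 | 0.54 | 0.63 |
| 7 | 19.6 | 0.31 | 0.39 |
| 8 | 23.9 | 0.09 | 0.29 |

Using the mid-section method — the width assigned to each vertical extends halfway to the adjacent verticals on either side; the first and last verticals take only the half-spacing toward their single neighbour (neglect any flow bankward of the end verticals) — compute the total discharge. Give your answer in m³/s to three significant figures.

w_1 = (3.7 − 1.6)/2 = 1.05 m; q_1 = 0.28 × 0.12 × 1.05 = 0.03528 m³/s
w_2 = (5.8 − 1.6)/2 = 2.1 m; q_2 = 0.45 × 0.20 × 2.1 = 0.1890 m³/s
w_3 = (9.4 − 3.7)/2 = 2.85 m; q_3 = 0.52 × 0.36 × 2.85 = 0.5335 m³/s
w_4 = (12.1 − 5.8)/2 = 3.15 m; q_4 = 0.53 × 0.48 × 3.15 = 0.8014 m³/s
w_5 = (14.0 − 9.4)/2 = 2.3 m; q_5 = 0.49 × 0.38 × 2.3 = 0.4283 m³/s
w_6 = (19.6 − 12.1)/2 = 3.75 m; q_6 = 0.63 × 0.54 × 3.75 = 1.276 m³/s
w_7 = (23.9 − 14.0)/2 = 4.95 m; q_7 = 0.39 × 0.31 × 4.95 = 0.5985 m³/s
w_8 = (23.9 − 19.6)/2 = 2.15 m; q_8 = 0.29 × 0.09 × 2.15 = 0.05612 m³/s
Q = Σ qᵢ = 3.918 m³/s

3.92 m³/s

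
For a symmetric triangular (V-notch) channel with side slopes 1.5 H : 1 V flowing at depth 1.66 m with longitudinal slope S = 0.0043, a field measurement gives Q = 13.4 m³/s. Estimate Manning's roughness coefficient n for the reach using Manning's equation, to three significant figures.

A = z·y² = 1.5×1.66² = 4.133 m²
P = 2y√(1+z²) = 2×1.66×√(1+1.5²) = 5.985 m
R = A/P = 4.133/5.985 = 0.6906 m
n = (1/Q)·A·R^(2/3)·S^(1/2) = (1/13.4) × 4.133 × 0.7813 × 0.06557 = 0.01580

0.0158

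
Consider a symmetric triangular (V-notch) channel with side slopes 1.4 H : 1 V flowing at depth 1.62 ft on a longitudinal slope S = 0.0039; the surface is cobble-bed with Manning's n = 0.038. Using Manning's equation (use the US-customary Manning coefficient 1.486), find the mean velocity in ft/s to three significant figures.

1.85 ft/s

A = z·y² = 1.4×1.62² = 3.674 ft²
P = 2y√(1+z²) = 2×1.62×√(1+1.4²) = 5.574 ft
R = A/P = 3.674/5.574 = 0.6591 ft
Q = (1.486/n)·A·R^(2/3)·S^(1/2) = (1.486/0.038) × 3.674 × 0.6591^(2/3) × 0.0039^(1/2) = 6.796 ft³/s
V = Q/A = 6.796/3.674 = 1.850 ft/s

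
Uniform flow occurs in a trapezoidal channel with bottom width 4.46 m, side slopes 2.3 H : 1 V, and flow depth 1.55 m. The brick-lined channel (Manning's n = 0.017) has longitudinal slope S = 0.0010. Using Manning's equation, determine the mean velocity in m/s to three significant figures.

A = (b + z·y)·y = (4.46 + 2.3×1.55)×1.55 = 12.44 m²
P = b + 2y√(1+z²) = 4.46 + 2×1.55×√(1+2.3²) = 12.23 m
R = A/P = 12.44/12.23 = 1.017 m
Q = (1/n)·A·R^(2/3)·S^(1/2) = (1/0.017) × 12.44 × 1.017^(2/3) × 0.0010^(1/2) = 23.39 m³/s
V = Q/A = 23.39/12.44 = 1.881 m/s

1.88 m/s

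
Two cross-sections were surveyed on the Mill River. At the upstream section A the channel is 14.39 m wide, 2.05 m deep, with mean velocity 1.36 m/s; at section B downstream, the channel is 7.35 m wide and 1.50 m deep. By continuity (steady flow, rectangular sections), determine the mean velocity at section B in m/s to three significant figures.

Q = A₁V₁ = (14.39×2.05) × 1.36 = 40.12 m³/s
A₂ = 7.35 × 1.50 = 11.03 m²
V₂ = Q/A₂ = 40.12/11.03 = 3.639 m/s

3.64 m/s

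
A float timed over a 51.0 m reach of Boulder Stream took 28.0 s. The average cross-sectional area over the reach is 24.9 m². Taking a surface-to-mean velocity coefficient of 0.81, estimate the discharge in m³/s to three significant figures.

v_surface = L / t̄ = 51.0 / 28 = 1.821 m/s
v_mean = 0.81 × 1.821 = 1.475 m/s
Q = A × v_mean = 24.9 × 1.475 = 36.74 m³/s

36.7 m³/s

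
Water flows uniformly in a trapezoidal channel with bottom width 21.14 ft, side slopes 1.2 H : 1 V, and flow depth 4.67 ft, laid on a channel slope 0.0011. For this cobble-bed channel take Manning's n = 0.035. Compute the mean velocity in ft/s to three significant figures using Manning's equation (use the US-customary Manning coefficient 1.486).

3.24 ft/s

A = (b + z·y)·y = (21.14 + 1.2×4.67)×4.67 = 124.9 ft²
P = b + 2y√(1+z²) = 21.14 + 2×4.67×√(1+1.2²) = 35.73 ft
R = A/P = 124.9/35.73 = 3.496 ft
Q = (1.486/n)·A·R^(2/3)·S^(1/2) = (1.486/0.035) × 124.9 × 3.496^(2/3) × 0.0011^(1/2) = 405.1 ft³/s
V = Q/A = 405.1/124.9 = 3.243 ft/s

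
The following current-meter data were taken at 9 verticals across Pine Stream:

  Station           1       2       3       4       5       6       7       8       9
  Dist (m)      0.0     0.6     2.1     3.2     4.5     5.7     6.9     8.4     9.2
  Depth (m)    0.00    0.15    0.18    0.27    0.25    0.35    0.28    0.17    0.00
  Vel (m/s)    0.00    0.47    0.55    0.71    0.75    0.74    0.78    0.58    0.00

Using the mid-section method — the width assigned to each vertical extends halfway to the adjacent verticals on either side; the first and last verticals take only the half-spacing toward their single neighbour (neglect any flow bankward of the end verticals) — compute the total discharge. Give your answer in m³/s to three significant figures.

1.39 m³/s

w_2 = (2.1 − 0.0)/2 = 1.05 m; q_2 = 0.47 × 0.15 × 1.05 = 0.07403 m³/s
w_3 = (3.2 − 0.6)/2 = 1.3 m; q_3 = 0.55 × 0.18 × 1.3 = 0.1287 m³/s
w_4 = (4.5 − 2.1)/2 = 1.2 m; q_4 = 0.71 × 0.27 × 1.2 = 0.2300 m³/s
w_5 = (5.7 − 3.2)/2 = 1.25 m; q_5 = 0.75 × 0.25 × 1.25 = 0.2344 m³/s
w_6 = (6.9 − 4.5)/2 = 1.2 m; q_6 = 0.74 × 0.35 × 1.2 = 0.3108 m³/s
w_7 = (8.4 − 5.7)/2 = 1.35 m; q_7 = 0.78 × 0.28 × 1.35 = 0.2948 m³/s
w_8 = (9.2 − 6.9)/2 = 1.15 m; q_8 = 0.58 × 0.17 × 1.15 = 0.1134 m³/s
Stations 1, 9 contribute zero (depth or velocity is 0).
Q = Σ qᵢ = 1.386 m³/s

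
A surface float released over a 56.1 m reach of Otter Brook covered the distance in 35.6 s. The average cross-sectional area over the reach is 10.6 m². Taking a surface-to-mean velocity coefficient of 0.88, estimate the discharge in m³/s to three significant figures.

v_surface = L / t̄ = 56.1 / 35.6 = 1.576 m/s
v_mean = 0.88 × 1.576 = 1.387 m/s
Q = A × v_mean = 10.6 × 1.387 = 14.70 m³/s

14.7 m³/s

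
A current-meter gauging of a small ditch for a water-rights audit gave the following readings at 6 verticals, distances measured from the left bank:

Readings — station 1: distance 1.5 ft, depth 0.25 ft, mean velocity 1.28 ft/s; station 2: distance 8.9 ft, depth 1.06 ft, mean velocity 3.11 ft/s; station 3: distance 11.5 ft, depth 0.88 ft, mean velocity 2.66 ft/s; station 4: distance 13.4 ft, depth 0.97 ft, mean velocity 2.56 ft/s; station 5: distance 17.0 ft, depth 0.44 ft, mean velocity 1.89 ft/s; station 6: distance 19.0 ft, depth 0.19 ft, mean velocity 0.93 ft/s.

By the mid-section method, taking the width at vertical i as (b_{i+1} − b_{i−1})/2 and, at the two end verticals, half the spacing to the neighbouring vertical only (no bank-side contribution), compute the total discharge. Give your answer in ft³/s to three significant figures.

w_1 = (8.9 − 1.5)/2 = 3.7 ft; q_1 = 1.28 × 0.25 × 3.7 = 1.184 ft³/s
w_2 = (11.5 − 1.5)/2 = 5 ft; q_2 = 3.11 × 1.06 × 5 = 16.48 ft³/s
w_3 = (13.4 − 8.9)/2 = 2.25 ft; q_3 = 2.66 × 0.88 × 2.25 = 5.267 ft³/s
w_4 = (17.0 − 11.5)/2 = 2.75 ft; q_4 = 2.56 × 0.97 × 2.75 = 6.829 ft³/s
w_5 = (19.0 − 13.4)/2 = 2.8 ft; q_5 = 1.89 × 0.44 × 2.8 = 2.328 ft³/s
w_6 = (19.0 − 17.0)/2 = 1 ft; q_6 = 0.93 × 0.19 × 1 = 0.1767 ft³/s
Q = Σ qᵢ = 32.27 ft³/s

32.3 ft³/s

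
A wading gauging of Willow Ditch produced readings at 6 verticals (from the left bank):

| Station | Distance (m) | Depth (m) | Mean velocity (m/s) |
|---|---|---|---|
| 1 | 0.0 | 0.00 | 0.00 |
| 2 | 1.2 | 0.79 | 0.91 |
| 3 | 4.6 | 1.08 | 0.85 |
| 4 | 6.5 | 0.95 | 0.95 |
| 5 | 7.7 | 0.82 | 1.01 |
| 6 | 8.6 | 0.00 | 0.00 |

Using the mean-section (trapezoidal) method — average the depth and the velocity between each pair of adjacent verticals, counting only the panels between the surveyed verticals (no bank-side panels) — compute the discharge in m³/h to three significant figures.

21500 m³/h

Panel 1-2: Δb = 1.2 m, d̄ = (0.00+0.79)/2 = 0.395, v̄ = (0.00+0.91)/2 = 0.455 → q = 1.2×0.395×0.455 = 0.2157 m³/s
Panel 2-3: Δb = 3.4 m, d̄ = (0.79+1.08)/2 = 0.935, v̄ = (0.91+0.85)/2 = 0.88 → q = 3.4×0.935×0.88 = 2.798 m³/s
Panel 3-4: Δb = 1.9 m, d̄ = (1.08+0.95)/2 = 1.015, v̄ = (0.85+0.95)/2 = 0.9 → q = 1.9×1.015×0.9 = 1.736 m³/s
Panel 4-5: Δb = 1.2 m, d̄ = (0.95+0.82)/2 = 0.885, v̄ = (0.95+1.01)/2 = 0.98 → q = 1.2×0.885×0.98 = 1.041 m³/s
Panel 5-6: Δb = 0.9 m, d̄ = (0.82+0.00)/2 = 0.41, v̄ = (1.01+0.00)/2 = 0.505 → q = 0.9×0.41×0.505 = 0.1863 m³/s
Q = Σ q = 5.976 m³/s
= 5.976 × 3600 = 21510 m³/h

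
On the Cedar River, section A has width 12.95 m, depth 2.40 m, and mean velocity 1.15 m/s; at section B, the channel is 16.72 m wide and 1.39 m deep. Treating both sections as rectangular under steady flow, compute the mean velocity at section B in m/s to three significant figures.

1.54 m/s

Q = A₁V₁ = (12.95×2.40) × 1.15 = 35.74 m³/s
A₂ = 16.72 × 1.39 = 23.24 m²
V₂ = Q/A₂ = 35.74/23.24 = 1.538 m/s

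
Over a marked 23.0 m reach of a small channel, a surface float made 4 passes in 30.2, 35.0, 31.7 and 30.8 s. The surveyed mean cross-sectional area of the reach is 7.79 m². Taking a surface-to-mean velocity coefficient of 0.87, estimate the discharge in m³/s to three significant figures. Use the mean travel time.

4.88 m³/s

t̄ = (30.2 + 35.0 + 31.7 + 30.8) / 4 = 31.925 s
v_surface = L / t̄ = 23.0 / 31.925 = 0.7204 m/s
v_mean = 0.87 × 0.7204 = 0.6268 m/s
Q = A × v_mean = 7.79 × 0.6268 = 4.883 m³/s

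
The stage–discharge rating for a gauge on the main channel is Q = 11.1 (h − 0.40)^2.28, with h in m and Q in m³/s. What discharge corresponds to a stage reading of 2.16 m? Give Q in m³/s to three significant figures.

40.3 m³/s

Q = 11.1 × (2.16 − 0.40)^2.28 = 11.1 × 1.76^2.28 = 40.28 m³/s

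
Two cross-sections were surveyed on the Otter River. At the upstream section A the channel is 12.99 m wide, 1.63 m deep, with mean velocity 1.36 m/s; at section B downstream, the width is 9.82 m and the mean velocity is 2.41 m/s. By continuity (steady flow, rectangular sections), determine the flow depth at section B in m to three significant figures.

1.22 m

Q = A₁V₁ = (12.99×1.63) × 1.36 = 28.80 m³/s
d₂ = Q/(b₂ V₂) = 28.80/(9.82×2.41) = 1.217 m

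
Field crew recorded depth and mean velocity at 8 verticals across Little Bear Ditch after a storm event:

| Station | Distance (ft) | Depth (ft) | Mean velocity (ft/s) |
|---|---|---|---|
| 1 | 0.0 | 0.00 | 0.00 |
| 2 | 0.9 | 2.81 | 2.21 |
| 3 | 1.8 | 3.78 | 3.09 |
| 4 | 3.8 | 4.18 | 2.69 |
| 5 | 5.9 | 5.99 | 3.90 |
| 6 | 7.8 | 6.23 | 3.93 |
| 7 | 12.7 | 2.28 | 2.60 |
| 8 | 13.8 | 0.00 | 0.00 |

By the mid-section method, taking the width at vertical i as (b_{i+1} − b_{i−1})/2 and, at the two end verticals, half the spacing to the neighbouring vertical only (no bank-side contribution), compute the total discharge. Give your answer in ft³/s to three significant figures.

w_2 = (1.8 − 0.0)/2 = 0.9 ft; q_2 = 2.21 × 2.81 × 0.9 = 5.589 ft³/s
w_3 = (3.8 − 0.9)/2 = 1.45 ft; q_3 = 3.09 × 3.78 × 1.45 = 16.94 ft³/s
w_4 = (5.9 − 1.8)/2 = 2.05 ft; q_4 = 2.69 × 4.18 × 2.05 = 23.05 ft³/s
w_5 = (7.8 − 3.8)/2 = 2 ft; q_5 = 3.90 × 5.99 × 2 = 46.72 ft³/s
w_6 = (12.7 − 5.9)/2 = 3.4 ft; q_6 = 3.93 × 6.23 × 3.4 = 83.25 ft³/s
w_7 = (13.8 − 7.8)/2 = 3 ft; q_7 = 2.60 × 2.28 × 3 = 17.78 ft³/s
Stations 1, 8 contribute zero (depth or velocity is 0).
Q = Σ qᵢ = 193.3 ft³/s

193 ft³/s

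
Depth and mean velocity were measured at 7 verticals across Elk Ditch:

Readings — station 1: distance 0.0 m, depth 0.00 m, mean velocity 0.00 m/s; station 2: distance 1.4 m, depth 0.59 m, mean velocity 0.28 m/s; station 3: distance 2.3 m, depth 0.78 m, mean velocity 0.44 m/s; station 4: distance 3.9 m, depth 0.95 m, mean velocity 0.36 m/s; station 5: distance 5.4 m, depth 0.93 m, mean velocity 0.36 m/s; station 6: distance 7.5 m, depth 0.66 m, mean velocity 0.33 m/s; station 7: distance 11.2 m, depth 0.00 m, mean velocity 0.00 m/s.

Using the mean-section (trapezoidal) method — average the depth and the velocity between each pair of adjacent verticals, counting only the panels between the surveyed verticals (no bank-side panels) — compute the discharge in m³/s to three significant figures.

2.12 m³/s

Panel 1-2: Δb = 1.4 m, d̄ = (0.00+0.59)/2 = 0.295, v̄ = (0.00+0.28)/2 = 0.14 → q = 1.4×0.295×0.14 = 0.05782 m³/s
Panel 2-3: Δb = 0.9 m, d̄ = (0.59+0.78)/2 = 0.685, v̄ = (0.28+0.44)/2 = 0.36 → q = 0.9×0.685×0.36 = 0.2219 m³/s
Panel 3-4: Δb = 1.6 m, d̄ = (0.78+0.95)/2 = 0.865, v̄ = (0.44+0.36)/2 = 0.4 → q = 1.6×0.865×0.4 = 0.5536 m³/s
Panel 4-5: Δb = 1.5 m, d̄ = (0.95+0.93)/2 = 0.94, v̄ = (0.36+0.36)/2 = 0.36 → q = 1.5×0.94×0.36 = 0.5076 m³/s
Panel 5-6: Δb = 2.1 m, d̄ = (0.93+0.66)/2 = 0.795, v̄ = (0.36+0.33)/2 = 0.345 → q = 2.1×0.795×0.345 = 0.5760 m³/s
Panel 6-7: Δb = 3.7 m, d̄ = (0.66+0.00)/2 = 0.33, v̄ = (0.33+0.00)/2 = 0.165 → q = 3.7×0.33×0.165 = 0.2015 m³/s
Q = Σ q = 2.118 m³/s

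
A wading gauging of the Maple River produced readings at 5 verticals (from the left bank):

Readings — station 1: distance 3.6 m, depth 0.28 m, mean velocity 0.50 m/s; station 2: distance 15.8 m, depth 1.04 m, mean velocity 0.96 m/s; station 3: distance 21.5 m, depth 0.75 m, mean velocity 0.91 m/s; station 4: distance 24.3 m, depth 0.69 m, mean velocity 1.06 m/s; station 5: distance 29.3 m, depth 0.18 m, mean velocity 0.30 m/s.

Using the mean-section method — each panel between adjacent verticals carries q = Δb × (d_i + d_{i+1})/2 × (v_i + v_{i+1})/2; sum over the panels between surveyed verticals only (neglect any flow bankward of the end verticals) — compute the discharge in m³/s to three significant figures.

14.1 m³/s

Panel 1-2: Δb = 12.2 m, d̄ = (0.28+1.04)/2 = 0.66, v̄ = (0.50+0.96)/2 = 0.73 → q = 12.2×0.66×0.73 = 5.878 m³/s
Panel 2-3: Δb = 5.7 m, d̄ = (1.04+0.75)/2 = 0.895, v̄ = (0.96+0.91)/2 = 0.935 → q = 5.7×0.895×0.935 = 4.770 m³/s
Panel 3-4: Δb = 2.8 m, d̄ = (0.75+0.69)/2 = 0.72, v̄ = (0.91+1.06)/2 = 0.985 → q = 2.8×0.72×0.985 = 1.986 m³/s
Panel 4-5: Δb = 5 m, d̄ = (0.69+0.18)/2 = 0.435, v̄ = (1.06+0.30)/2 = 0.68 → q = 5×0.435×0.68 = 1.479 m³/s
Q = Σ q = 14.11 m³/s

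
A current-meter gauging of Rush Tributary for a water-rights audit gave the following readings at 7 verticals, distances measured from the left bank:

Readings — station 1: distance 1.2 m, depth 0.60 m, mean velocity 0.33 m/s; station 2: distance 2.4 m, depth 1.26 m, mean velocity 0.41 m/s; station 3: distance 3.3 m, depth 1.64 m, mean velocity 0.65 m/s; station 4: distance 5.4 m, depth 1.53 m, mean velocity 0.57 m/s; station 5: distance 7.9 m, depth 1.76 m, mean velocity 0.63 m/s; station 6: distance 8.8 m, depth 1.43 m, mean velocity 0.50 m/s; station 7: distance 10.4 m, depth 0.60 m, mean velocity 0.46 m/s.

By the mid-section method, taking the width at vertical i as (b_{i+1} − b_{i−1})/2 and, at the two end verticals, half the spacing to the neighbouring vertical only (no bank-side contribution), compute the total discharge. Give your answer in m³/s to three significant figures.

w_1 = (2.4 − 1.2)/2 = 0.6 m; q_1 = 0.33 × 0.60 × 0.6 = 0.1188 m³/s
w_2 = (3.3 − 1.2)/2 = 1.05 m; q_2 = 0.41 × 1.26 × 1.05 = 0.5424 m³/s
w_3 = (5.4 − 2.4)/2 = 1.5 m; q_3 = 0.65 × 1.64 × 1.5 = 1.599 m³/s
w_4 = (7.9 − 3.3)/2 = 2.3 m; q_4 = 0.57 × 1.53 × 2.3 = 2.006 m³/s
w_5 = (8.8 − 5.4)/2 = 1.7 m; q_5 = 0.63 × 1.76 × 1.7 = 1.885 m³/s
w_6 = (10.4 − 7.9)/2 = 1.25 m; q_6 = 0.50 × 1.43 × 1.25 = 0.8938 m³/s
w_7 = (10.4 − 8.8)/2 = 0.8 m; q_7 = 0.46 × 0.60 × 0.8 = 0.2208 m³/s
Q = Σ qᵢ = 7.266 m³/s

7.27 m³/s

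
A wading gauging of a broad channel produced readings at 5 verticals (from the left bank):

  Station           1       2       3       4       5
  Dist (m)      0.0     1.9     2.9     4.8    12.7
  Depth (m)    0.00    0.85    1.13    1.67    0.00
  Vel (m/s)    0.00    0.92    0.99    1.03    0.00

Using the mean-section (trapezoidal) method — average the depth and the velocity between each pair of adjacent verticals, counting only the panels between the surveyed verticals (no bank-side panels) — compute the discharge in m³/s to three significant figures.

7.40 m³/s

Panel 1-2: Δb = 1.9 m, d̄ = (0.00+0.85)/2 = 0.425, v̄ = (0.00+0.92)/2 = 0.46 → q = 1.9×0.425×0.46 = 0.3715 m³/s
Panel 2-3: Δb = 1 m, d̄ = (0.85+1.13)/2 = 0.99, v̄ = (0.92+0.99)/2 = 0.955 → q = 1×0.99×0.955 = 0.9455 m³/s
Panel 3-4: Δb = 1.9 m, d̄ = (1.13+1.67)/2 = 1.4, v̄ = (0.99+1.03)/2 = 1.01 → q = 1.9×1.4×1.01 = 2.687 m³/s
Panel 4-5: Δb = 7.9 m, d̄ = (1.67+0.00)/2 = 0.835, v̄ = (1.03+0.00)/2 = 0.515 → q = 7.9×0.835×0.515 = 3.397 m³/s
Q = Σ q = 7.401 m³/s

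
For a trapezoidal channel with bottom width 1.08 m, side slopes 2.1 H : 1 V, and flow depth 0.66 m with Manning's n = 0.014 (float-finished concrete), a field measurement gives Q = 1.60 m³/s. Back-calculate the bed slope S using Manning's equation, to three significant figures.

0.000660

A = (b + z·y)·y = (1.08 + 2.1×0.66)×0.66 = 1.628 m²
P = b + 2y√(1+z²) = 1.08 + 2×0.66×√(1+2.1²) = 4.150 m
R = A/P = 1.628/4.150 = 0.3922 m
S = (Q·n / (1·A·R^(2/3)))² = (1.60×0.014 / (1×1.628×0.5358))² = 0.0006599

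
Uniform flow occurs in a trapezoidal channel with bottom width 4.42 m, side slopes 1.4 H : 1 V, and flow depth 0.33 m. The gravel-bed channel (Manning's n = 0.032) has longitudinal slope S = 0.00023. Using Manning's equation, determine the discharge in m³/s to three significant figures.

0.335 m³/s

A = (b + z·y)·y = (4.42 + 1.4×0.33)×0.33 = 1.611 m²
P = b + 2y√(1+z²) = 4.42 + 2×0.33×√(1+1.4²) = 5.556 m
R = A/P = 1.611/5.556 = 0.2900 m
Q = (1/n)·A·R^(2/3)·S^(1/2) = (1/0.032) × 1.611 × 0.2900^(2/3) × 0.00023^(1/2) = 0.3345 m³/s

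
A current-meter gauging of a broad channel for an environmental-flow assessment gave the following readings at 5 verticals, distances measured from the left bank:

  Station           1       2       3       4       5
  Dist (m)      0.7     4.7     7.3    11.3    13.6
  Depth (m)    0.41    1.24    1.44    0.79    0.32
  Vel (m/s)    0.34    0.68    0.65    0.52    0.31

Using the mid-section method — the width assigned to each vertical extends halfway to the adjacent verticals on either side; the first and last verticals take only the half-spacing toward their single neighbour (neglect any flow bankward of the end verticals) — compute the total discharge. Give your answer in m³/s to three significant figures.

w_1 = (4.7 − 0.7)/2 = 2 m; q_1 = 0.34 × 0.41 × 2 = 0.2788 m³/s
w_2 = (7.3 − 0.7)/2 = 3.3 m; q_2 = 0.68 × 1.24 × 3.3 = 2.783 m³/s
w_3 = (11.3 − 4.7)/2 = 3.3 m; q_3 = 0.65 × 1.44 × 3.3 = 3.089 m³/s
w_4 = (13.6 − 7.3)/2 = 3.15 m; q_4 = 0.52 × 0.79 × 3.15 = 1.294 m³/s
w_5 = (13.6 − 11.3)/2 = 1.15 m; q_5 = 0.31 × 0.32 × 1.15 = 0.1141 m³/s
Q = Σ qᵢ = 7.558 m³/s

7.56 m³/s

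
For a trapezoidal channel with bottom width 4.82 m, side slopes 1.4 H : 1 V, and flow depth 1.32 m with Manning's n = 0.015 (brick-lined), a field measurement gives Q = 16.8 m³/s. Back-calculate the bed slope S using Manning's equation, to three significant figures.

0.000890

A = (b + z·y)·y = (4.82 + 1.4×1.32)×1.32 = 8.802 m²
P = b + 2y√(1+z²) = 4.82 + 2×1.32×√(1+1.4²) = 9.362 m
R = A/P = 8.802/9.362 = 0.9402 m
S = (Q·n / (1·A·R^(2/3)))² = (16.8×0.015 / (1×8.802×0.9597))² = 0.0008900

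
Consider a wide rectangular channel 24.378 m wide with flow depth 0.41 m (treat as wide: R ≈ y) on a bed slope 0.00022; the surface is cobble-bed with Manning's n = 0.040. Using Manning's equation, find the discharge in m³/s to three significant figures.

A = b·y = 24.378 × 0.41 = 9.995 m²
Wide channel: R ≈ y = 0.41 m
Q = (1/n)·A·R^(2/3)·S^(1/2) = (1/0.040) × 9.995 × 0.4100^(2/3) × 0.00022^(1/2) = 2.045 m³/s

2.05 m³/s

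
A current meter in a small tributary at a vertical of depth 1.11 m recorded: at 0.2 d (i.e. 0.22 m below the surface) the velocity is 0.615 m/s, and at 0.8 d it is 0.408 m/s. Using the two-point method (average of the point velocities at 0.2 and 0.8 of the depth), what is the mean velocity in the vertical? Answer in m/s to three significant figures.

0.512 m/s

v̄ = (0.615 + 0.408) / 2 = 0.5115 m/s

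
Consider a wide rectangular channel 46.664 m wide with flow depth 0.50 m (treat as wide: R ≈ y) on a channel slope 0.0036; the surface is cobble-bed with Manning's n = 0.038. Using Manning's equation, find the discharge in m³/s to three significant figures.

23.2 m³/s

A = b·y = 46.664 × 0.50 = 23.33 m²
Wide channel: R ≈ y = 0.50 m
Q = (1/n)·A·R^(2/3)·S^(1/2) = (1/0.038) × 23.33 × 0.5000^(2/3) × 0.0036^(1/2) = 23.21 m³/s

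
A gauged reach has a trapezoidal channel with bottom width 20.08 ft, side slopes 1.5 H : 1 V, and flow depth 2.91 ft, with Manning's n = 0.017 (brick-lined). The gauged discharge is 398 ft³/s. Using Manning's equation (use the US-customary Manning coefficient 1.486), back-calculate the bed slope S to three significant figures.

0.00133

A = (b + z·y)·y = (20.08 + 1.5×2.91)×2.91 = 71.13 ft²
P = b + 2y√(1+z²) = 20.08 + 2×2.91×√(1+1.5²) = 30.57 ft
R = A/P = 71.13/30.57 = 2.327 ft
S = (Q·n / (1.486·A·R^(2/3)))² = (398×0.017 / (1.486×71.13×1.756))² = 0.001329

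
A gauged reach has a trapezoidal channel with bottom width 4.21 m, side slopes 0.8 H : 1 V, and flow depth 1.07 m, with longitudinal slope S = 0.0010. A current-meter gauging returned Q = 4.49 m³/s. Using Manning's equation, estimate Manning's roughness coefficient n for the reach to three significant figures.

A = (b + z·y)·y = (4.21 + 0.8×1.07)×1.07 = 5.421 m²
P = b + 2y√(1+z²) = 4.21 + 2×1.07×√(1+0.8²) = 6.951 m
R = A/P = 5.421/6.951 = 0.7799 m
n = (1/Q)·A·R^(2/3)·S^(1/2) = (1/4.49) × 5.421 × 0.8473 × 0.03162 = 0.03235

0.0323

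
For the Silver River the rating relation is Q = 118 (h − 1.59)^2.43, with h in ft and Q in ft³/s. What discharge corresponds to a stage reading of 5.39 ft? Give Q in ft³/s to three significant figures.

Q = 118 × (5.39 − 1.59)^2.43 = 118 × 3.8^2.43 = 3025 ft³/s

3030 ft³/s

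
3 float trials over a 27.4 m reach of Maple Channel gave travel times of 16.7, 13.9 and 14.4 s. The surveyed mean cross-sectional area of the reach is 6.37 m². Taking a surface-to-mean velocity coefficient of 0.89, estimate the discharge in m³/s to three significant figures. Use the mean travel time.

10.4 m³/s

t̄ = (16.7 + 13.9 + 14.4) / 3 = 15 s
v_surface = L / t̄ = 27.4 / 15 = 1.827 m/s
v_mean = 0.89 × 1.827 = 1.626 m/s
Q = A × v_mean = 6.37 × 1.626 = 10.36 m³/s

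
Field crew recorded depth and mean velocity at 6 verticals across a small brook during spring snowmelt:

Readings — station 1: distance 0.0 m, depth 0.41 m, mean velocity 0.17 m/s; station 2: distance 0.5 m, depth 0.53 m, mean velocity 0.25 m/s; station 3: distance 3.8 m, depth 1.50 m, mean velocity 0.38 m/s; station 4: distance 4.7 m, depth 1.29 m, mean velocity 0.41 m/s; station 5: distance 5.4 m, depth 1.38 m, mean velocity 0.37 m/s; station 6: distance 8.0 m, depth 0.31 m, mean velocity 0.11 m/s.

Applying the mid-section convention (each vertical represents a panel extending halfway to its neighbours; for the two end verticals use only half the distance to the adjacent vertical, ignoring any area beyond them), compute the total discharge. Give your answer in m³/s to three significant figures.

w_1 = (0.5 − 0.0)/2 = 0.25 m; q_1 = 0.17 × 0.41 × 0.25 = 0.01743 m³/s
w_2 = (3.8 − 0.0)/2 = 1.9 m; q_2 = 0.25 × 0.53 × 1.9 = 0.2518 m³/s
w_3 = (4.7 − 0.5)/2 = 2.1 m; q_3 = 0.38 × 1.50 × 2.1 = 1.197 m³/s
w_4 = (5.4 − 3.8)/2 = 0.8 m; q_4 = 0.41 × 1.29 × 0.8 = 0.4231 m³/s
w_5 = (8.0 − 4.7)/2 = 1.65 m; q_5 = 0.37 × 1.38 × 1.65 = 0.8425 m³/s
w_6 = (8.0 − 5.4)/2 = 1.3 m; q_6 = 0.11 × 0.31 × 1.3 = 0.04433 m³/s
Q = Σ qᵢ = 2.776 m³/s

2.78 m³/s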